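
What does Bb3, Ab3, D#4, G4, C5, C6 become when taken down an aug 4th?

Fb3 Ebb3 A3 Db4 Gb4 Gb5

Bb3 to Fb3
Ab3 to Ebb3
D#4 to A3
G4 to Db4
C5 to Gb4
C6 to Gb5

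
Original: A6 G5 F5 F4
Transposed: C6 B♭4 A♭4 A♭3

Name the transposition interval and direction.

From A6 to C6 is 6 letter names — a sixth of some quality.
C6 to A6 is 9 semitones, which makes it a major sixth; the second version is lower, so the direction is down.
Checking another pair — F4 → Ab3 — gives the same interval.

down a major sixth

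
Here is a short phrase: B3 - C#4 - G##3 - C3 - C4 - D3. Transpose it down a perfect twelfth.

E2 F#2 C##2 F1 F2 G1

B3 becomes E2
C#4 becomes F#2
G##3 becomes C##2
C3 becomes F1
C4 becomes F2
D3 becomes G1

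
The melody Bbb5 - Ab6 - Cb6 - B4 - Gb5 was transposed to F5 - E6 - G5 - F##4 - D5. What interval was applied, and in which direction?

down a diminished fourth

Take the first pair: Bbb5 → F5. B to F spans 4 letter names, so the interval is some kind of fourth.
F5 to Bbb5 is 4 semitones, which makes it a diminished fourth; the second version is lower, so the direction is down.
Checking another pair — Gb5 → D5 — gives the same interval.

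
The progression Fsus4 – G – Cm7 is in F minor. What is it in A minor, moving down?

Asus4 B Em7

F minor down to A minor is a minor sixth; each chord root moves by that interval while the quality stays the same.
Fsus4: root F down a minor sixth → A, giving Asus4.
G: root G down a minor sixth → B, giving B.
Cm7: root C down a minor sixth → E, giving Em7.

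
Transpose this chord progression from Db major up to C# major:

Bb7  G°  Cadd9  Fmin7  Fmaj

A#7 F##° B#add9 E#min7 E#maj

Db major up to C# major is an augmented seventh; each chord root moves by that interval while the quality stays the same.
Bb7: root Bb up an augmented seventh → A#, giving A#7.
G°: root G up an augmented seventh → F##, giving F##°.
Cadd9: root C up an augmented seventh → B#, giving B#add9.
Fmin7: root F up an augmented seventh → E#, giving E#min7.
Fmaj: root F up an augmented seventh → E#, giving E#maj.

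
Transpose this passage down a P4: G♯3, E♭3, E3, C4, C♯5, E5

D#3 Bb2 B2 G3 G#4 B4

G#3 -> D#3
Eb3 -> Bb2
E3 -> B2
C4 -> G3
C#5 -> G#4
E5 -> B4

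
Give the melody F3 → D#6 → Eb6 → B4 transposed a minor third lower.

D3 B#5 C6 G#4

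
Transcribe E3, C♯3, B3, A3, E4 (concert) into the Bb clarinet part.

F#3 D#3 C#4 B3 F#4

The Bb clarinet sounds a major second below written, so the written part must be a major second above concert — transpose each note up.
E3 to F#3
C#3 to D#3
B3 to C#4
A3 to B3
E4 to F#4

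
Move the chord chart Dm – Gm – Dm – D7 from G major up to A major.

Em Am Em E7

G major up to A major is a major second; each chord root moves by that interval while the quality stays the same.
Dm: root D up a major second → E, giving Em.
Gm: root G up a major second → A, giving Am.
Dm: root D up a major second → E, giving Em.
D7: root D up a major second → E, giving E7.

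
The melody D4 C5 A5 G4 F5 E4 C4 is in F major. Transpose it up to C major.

A4 G5 E6 D5 C6 B4 G4

From F up to C is a perfect fifth; apply that to each pitch.
D4 becomes A4
C5 becomes G5
A5 becomes E6
G4 becomes D5
F5 becomes C6
E4 becomes B4
C4 becomes G4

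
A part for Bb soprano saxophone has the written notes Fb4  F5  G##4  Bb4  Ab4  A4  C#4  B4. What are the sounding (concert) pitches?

Ebb4 Eb5 F##4 Ab4 Gb4 G4 B3 A4

The Bb soprano saxophone sounds a major second below written, so transpose each written note down a major second.
Fb4 → Ebb4
F5 → Eb5
G##4 → F##4
Bb4 → Ab4
Ab4 → Gb4
A4 → G4
C#4 → B3
B4 → A4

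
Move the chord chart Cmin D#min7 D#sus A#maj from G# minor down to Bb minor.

G# minor down to Bb minor is an augmented sixth; each chord root moves by that interval while the quality stays the same.
Cmin: root C down an augmented sixth → Ebb, giving Ebbmin.
D#min7: root D# down an augmented sixth → F, giving Fmin7.
D#sus: root D# down an augmented sixth → F, giving Fsus.
A#maj: root A# down an augmented sixth → C, giving Cmaj.

Ebbmin Fmin7 Fsus Cmaj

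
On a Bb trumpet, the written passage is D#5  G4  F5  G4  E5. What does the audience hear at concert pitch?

C#5 F4 Eb5 F4 D5

Written C4 on the Bb trumpet sounds as Bb3, a major second lower; apply that shift to every note.
D#5 -> C#5
G4 -> F4
F5 -> Eb5
G4 -> F4
E5 -> D5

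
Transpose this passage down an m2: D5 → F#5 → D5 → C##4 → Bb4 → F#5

D5 down a minor second is C#5.
F#5 down a minor second is E#5.
D5: a second down reaches C, and 1 semitone makes it C#5.
C##4 down a minor second is B##3.
Bb4: a second down reaches A, and 1 semitone makes it A4.
F#5 down a minor second is E#5.

C#5 E#5 C#5 B##3 A4 E#5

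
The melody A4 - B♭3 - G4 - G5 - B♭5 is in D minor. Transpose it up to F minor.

C5 Db4 Bb4 Bb5 Db6

From D up to F is a minor third; apply that to each pitch.
A4 to C5
Bb3 to Db4
G4 to Bb4
G5 to Bb5
Bb5 to Db6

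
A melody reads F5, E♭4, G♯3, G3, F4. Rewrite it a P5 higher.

F5 -> C6
Eb4 -> Bb4
G#3 -> D#4
G3 -> D4
F4 -> C5

C6 Bb4 D#4 D4 C5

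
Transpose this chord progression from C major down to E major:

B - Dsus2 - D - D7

C major down to E major is a minor sixth; each chord root moves by that interval while the quality stays the same.
B: root B down a minor sixth → D#, giving D#.
Dsus2: root D down a minor sixth → F#, giving F#sus2.
D: root D down a minor sixth → F#, giving F#.
D7: root D down a minor sixth → F#, giving F#7.

D# F#sus2 F# F#7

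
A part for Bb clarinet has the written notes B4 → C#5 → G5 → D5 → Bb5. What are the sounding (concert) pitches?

Written C4 on the Bb clarinet sounds as Bb3, a major second lower; apply that shift to every note.
B4 to A4
C#5 to B4
G5 to F5
D5 to C5
Bb5 to Ab5

A4 B4 F5 C5 Ab5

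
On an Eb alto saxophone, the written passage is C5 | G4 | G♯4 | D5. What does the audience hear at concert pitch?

Eb4 Bb3 B3 F4

The Eb alto saxophone sounds a major sixth below written, so transpose each written note down a major sixth.
C5 to Eb4
G4 to Bb3
G#4 to B3
D5 to F4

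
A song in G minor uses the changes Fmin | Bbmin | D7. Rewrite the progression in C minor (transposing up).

Bbmin Ebmin G7

G minor up to C minor is a perfect fourth; each chord root moves by that interval while the quality stays the same.
Fmin: root F up a perfect fourth → Bb, giving Bbmin.
Bbmin: root Bb up a perfect fourth → Eb, giving Ebmin.
D7: root D up a perfect fourth → G, giving G7.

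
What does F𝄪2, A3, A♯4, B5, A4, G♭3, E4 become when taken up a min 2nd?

F##2 -> G#2
A3 -> Bb3
A#4 -> B4
B5 -> C6
A4 -> Bb4
Gb3 -> Abb3
E4 -> F4

G#2 Bb3 B4 C6 Bb4 Abb3 F4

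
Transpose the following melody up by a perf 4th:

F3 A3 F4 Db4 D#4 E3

Bb3 D4 Bb4 Gb4 G#4 A3

A perfect fourth up from F3 gives Bb3.
A perfect fourth up from A3 gives D4.
A perfect fourth up from F4 gives Bb4.
Db4: a fourth up reaches G, and 5 semitones makes it Gb4.
D#4: a fourth up reaches G, and 5 semitones makes it G#4.
E3 up a perfect fourth is A3.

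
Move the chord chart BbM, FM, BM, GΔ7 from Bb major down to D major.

DM AM D#M BΔ7

Bb major down to D major is a minor sixth; each chord root moves by that interval while the quality stays the same.
BbM: root Bb down a minor sixth → D, giving DM.
FM: root F down a minor sixth → A, giving AM.
BM: root B down a minor sixth → D#, giving D#M.
GΔ7: root G down a minor sixth → B, giving BΔ7.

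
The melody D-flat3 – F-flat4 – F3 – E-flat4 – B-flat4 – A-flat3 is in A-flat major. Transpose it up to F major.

Bb3 Db5 D4 C5 G5 F4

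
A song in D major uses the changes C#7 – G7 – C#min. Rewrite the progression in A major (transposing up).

G#7 D7 G#min

D major up to A major is a perfect fifth; each chord root moves by that interval while the quality stays the same.
C#7: root C# up a perfect fifth → G#, giving G#7.
G7: root G up a perfect fifth → D, giving D7.
C#min: root C# up a perfect fifth → G#, giving G#min.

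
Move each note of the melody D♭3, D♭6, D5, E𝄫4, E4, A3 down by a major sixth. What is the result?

Fb2 Fb5 F4 Gbb3 G3 C3

A major sixth down from Db3 gives Fb2.
Db6: a sixth down reaches F, and 9 semitones makes it Fb5.
D5: a sixth down reaches F, and 9 semitones makes it F4.
Ebb4 down a major sixth is Gbb3.
A major sixth down from E4 gives G3.
A3: a sixth down reaches C, and 9 semitones makes it C3.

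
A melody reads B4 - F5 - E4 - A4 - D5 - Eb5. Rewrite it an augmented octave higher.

B#5 F#6 E#5 A#5 D#6 E6

B4 -> B#5
F5 -> F#6
E4 -> E#5
A4 -> A#5
D5 -> D#6
Eb5 -> E6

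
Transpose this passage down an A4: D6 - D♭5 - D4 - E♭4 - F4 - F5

Ab5 Abb4 Ab3 Bbb3 Cb4 Cb5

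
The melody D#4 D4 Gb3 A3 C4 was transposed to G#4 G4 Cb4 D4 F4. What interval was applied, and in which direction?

up a perfect fourth

From D#4 to G#4 is 4 letter names — a fourth of some quality.
D#4 to G#4 is 5 semitones, which makes it a perfect fourth; the second version is higher, so the direction is up.
Checking another pair — C4 → F4 — gives the same interval.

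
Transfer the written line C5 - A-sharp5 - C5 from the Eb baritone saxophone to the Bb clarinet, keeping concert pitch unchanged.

F3 D#4 F3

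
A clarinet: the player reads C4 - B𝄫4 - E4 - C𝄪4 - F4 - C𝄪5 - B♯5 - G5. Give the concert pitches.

Written C4 on the A clarinet sounds as A3, a minor third lower; apply that shift to every note.
C4 → A3
Bbb4 → Gb4
E4 → C#4
C##4 → A##3
F4 → D4
C##5 → A##4
B#5 → G##5
G5 → E5

A3 Gb4 C#4 A##3 D4 A##4 G##5 E5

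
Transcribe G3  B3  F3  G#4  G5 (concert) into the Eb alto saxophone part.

E4 G#4 D4 E#5 E6

The Eb alto saxophone sounds a major sixth below written, so the written part must be a major sixth above concert — transpose each note up.
G3 → E4
B3 → G#4
F3 → D4
G#4 → E#5
G5 → E6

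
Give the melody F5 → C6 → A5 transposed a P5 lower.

F5: a fifth down reaches B, and 7 semitones makes it Bb4.
A perfect fifth down from C6 gives F5.
A perfect fifth down from A5 gives D5.

Bb4 F5 D5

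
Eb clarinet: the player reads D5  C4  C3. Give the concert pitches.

Written C4 on the Eb clarinet sounds as Eb4, a minor third higher; apply that shift to every note.
D5 → F5
C4 → Eb4
C3 → Eb3

F5 Eb4 Eb3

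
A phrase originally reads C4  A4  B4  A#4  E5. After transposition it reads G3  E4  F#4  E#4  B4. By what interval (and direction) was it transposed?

From C4 to G3 is 4 letter names — a fourth of some quality.
G3 to C4 is 5 semitones, which makes it a perfect fourth; the second version is lower, so the direction is down.
Checking another pair — E5 → B4 — gives the same interval.

down a perfect fourth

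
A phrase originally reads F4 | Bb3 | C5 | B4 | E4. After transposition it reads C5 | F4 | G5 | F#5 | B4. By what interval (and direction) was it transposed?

From F4 to C5 is 5 letter names — a fifth of some quality.
F4 to C5 is 7 semitones, which makes it a perfect fifth; the second version is higher, so the direction is up.
Checking another pair — E4 → B4 — gives the same interval.

up a perfect fifth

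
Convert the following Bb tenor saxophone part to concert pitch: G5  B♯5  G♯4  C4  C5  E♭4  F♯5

F4 A#4 F#3 Bb2 Bb3 Db3 E4

The Bb tenor saxophone sounds a major ninth below written, so transpose each written note down a major ninth.
G5 → F4
B#5 → A#4
G#4 → F#3
C4 → Bb2
C5 → Bb3
Eb4 → Db3
F#5 → E4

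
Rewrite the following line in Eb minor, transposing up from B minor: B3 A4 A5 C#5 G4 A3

Eb4 Db5 Db6 F5 Cb5 Db4

From B up to Eb is a diminished fourth; apply that to each pitch.
B3 -> Eb4
A4 -> Db5
A5 -> Db6
C#5 -> F5
G4 -> Cb5
A3 -> Db4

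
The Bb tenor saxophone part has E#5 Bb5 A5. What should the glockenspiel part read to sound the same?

D#2 Ab2 G2

First find concert pitch: the Bb tenor saxophone sounds a major ninth below written, so E#5 Bb5 A5 sounds D#4 Ab4 G4.
Then write for glockenspiel: it sounds a perfect fifteenth above written, so the part must be a perfect fifteenth below concert.
D#4 → D#2
Ab4 → Ab2
G4 → G2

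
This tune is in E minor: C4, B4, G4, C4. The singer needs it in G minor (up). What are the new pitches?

Eb4 D5 Bb4 Eb4

E minor to G minor up is a minor third, so every note moves up by that interval.
C4 to Eb4
B4 to D5
G4 to Bb4
C4 to Eb4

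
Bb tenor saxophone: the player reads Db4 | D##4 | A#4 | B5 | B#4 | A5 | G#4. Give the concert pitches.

Cb3 C##3 G#3 A4 A#3 G4 F#3

The Bb tenor saxophone sounds a major ninth below written, so transpose each written note down a major ninth.
Db4 to Cb3
D##4 to C##3
A#4 to G#3
B5 to A4
B#4 to A#3
A5 to G4
G#4 to F#3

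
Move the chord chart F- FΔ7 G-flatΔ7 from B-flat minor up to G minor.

B-flat minor up to G minor is a major sixth; each chord root moves by that interval while the quality stays the same.
F-: root F up a major sixth → D, giving D-.
FΔ7: root F up a major sixth → D, giving DΔ7.
G-flatΔ7: root G-flat up a major sixth → Eb, giving EbΔ7.

D- DΔ7 EbΔ7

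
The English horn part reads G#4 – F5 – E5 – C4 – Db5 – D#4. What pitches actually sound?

C#4 Bb4 A4 F3 Gb4 G#3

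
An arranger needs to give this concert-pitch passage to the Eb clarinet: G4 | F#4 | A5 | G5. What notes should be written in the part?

E4 D#4 F#5 E5

Written C4 sounds as Eb4 on the Eb clarinet, so concert pitches are written a minor third down.
G4 to E4
F#4 to D#4
A5 to F#5
G5 to E5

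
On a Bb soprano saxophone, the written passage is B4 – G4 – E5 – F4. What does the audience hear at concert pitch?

A4 F4 D5 Eb4

Written C4 on the Bb soprano saxophone sounds as Bb3, a major second lower; apply that shift to every note.
B4 gives A4
G4 gives F4
E5 gives D5
F4 gives Eb4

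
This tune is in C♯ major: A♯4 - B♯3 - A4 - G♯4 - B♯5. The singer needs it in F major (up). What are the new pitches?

From C♯ up to F is a diminished fourth; apply that to each pitch.
A#4 becomes D5
B#3 becomes E4
A4 becomes Db5
G#4 becomes C5
B#5 becomes E6

D5 E4 Db5 C5 E6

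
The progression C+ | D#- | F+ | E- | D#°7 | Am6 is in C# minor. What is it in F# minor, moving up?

F+ G#- Bb+ A- G#°7 Dm6

C# minor up to F# minor is a perfect fourth; each chord root moves by that interval while the quality stays the same.
C+: root C up a perfect fourth → F, giving F+.
D#-: root D# up a perfect fourth → G#, giving G#-.
F+: root F up a perfect fourth → Bb, giving Bb+.
E-: root E up a perfect fourth → A, giving A-.
D#°7: root D# up a perfect fourth → G#, giving G#°7.
Am6: root A up a perfect fourth → D, giving Dm6.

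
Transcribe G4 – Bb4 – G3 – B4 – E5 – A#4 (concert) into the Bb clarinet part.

A4 C5 A3 C#5 F#5 B#4

Written C4 sounds as Bb3 on the Bb clarinet, so concert pitches are written a major second up.
G4 becomes A4
Bb4 becomes C5
G3 becomes A3
B4 becomes C#5
E5 becomes F#5
A#4 becomes B#4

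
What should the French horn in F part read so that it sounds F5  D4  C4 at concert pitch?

C6 A4 G4

Written C4 sounds as F3 on the French horn in F, so concert pitches are written a perfect fifth up.
F5 to C6
D4 to A4
C4 to G4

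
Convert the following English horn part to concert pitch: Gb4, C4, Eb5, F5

Cb4 F3 Ab4 Bb4

The English horn sounds a perfect fifth below written, so transpose each written note down a perfect fifth.
Gb4 → Cb4
C4 → F3
Eb5 → Ab4
F5 → Bb4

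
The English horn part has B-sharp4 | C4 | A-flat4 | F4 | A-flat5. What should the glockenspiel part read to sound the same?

E#2 F1 Db2 Bb1 Db3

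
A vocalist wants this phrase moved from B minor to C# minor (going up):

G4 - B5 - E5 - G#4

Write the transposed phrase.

A4 C#6 F#5 A#4

B minor to C# minor up is a major second, so every note moves up by that interval.
G4 -> A4
B5 -> C#6
E5 -> F#5
G#4 -> A#4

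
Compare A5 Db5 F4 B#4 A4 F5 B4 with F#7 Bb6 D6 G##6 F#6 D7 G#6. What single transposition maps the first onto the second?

up a major thirteenth

From A5 to F#7 is 13 letter names — a thirteenth of some quality.
A5 to F#7 is 21 semitones, which makes it a major thirteenth; the second version is higher, so the direction is up.
Checking another pair — B4 → G#6 — gives the same interval.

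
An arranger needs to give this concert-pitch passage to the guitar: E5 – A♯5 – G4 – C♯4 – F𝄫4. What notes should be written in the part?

Written C4 sounds as C3 on the guitar, so concert pitches are written a perfect octave up.
E5 -> E6
A#5 -> A#6
G4 -> G5
C#4 -> C#5
Fbb4 -> Fbb5

E6 A#6 G5 C#5 Fbb5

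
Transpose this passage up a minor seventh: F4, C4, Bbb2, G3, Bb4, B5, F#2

F4: a seventh up reaches E, and 10 semitones makes it Eb5.
C4 up a minor seventh is Bb4.
A minor seventh up from Bbb2 gives Abb3.
G3 up a minor seventh is F4.
Bb4 up a minor seventh is Ab5.
B5: a seventh up reaches A, and 10 semitones makes it A6.
F#2 up a minor seventh is E3.

Eb5 Bb4 Abb3 F4 Ab5 A6 E3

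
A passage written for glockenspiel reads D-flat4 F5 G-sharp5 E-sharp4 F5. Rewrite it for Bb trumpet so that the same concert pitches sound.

Eb6 G7 A#7 F##6 G7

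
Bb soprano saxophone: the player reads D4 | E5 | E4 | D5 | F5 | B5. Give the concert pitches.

The Bb soprano saxophone sounds a major second below written, so transpose each written note down a major second.
D4 becomes C4
E5 becomes D5
E4 becomes D4
D5 becomes C5
F5 becomes Eb5
B5 becomes A5

C4 D5 D4 C5 Eb5 A5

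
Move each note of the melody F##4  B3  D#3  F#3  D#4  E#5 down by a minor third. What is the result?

F##4: a third down reaches D, and 3 semitones makes it D##4.
A minor third down from B3 gives G#3.
A minor third down from D#3 gives B#2.
F#3 down a minor third is D#3.
D#4 down a minor third is B#3.
A minor third down from E#5 gives C##5.

D##4 G#3 B#2 D#3 B#3 C##5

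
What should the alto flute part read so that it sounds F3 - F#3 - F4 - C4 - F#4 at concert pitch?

The alto flute sounds a perfect fourth below written, so the written part must be a perfect fourth above concert — transpose each note up.
F3 to Bb3
F#3 to B3
F4 to Bb4
C4 to F4
F#4 to B4

Bb3 B3 Bb4 F4 B4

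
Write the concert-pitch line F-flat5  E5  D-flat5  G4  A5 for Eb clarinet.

Db5 C#5 Bb4 E4 F#5

Written C4 sounds as Eb4 on the Eb clarinet, so concert pitches are written a minor third down.
Fb5 becomes Db5
E5 becomes C#5
Db5 becomes Bb4
G4 becomes E4
A5 becomes F#5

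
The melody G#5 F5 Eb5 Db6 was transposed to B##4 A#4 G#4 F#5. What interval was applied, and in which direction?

From G#5 to B##4 is 6 letter names — a sixth of some quality.
B##4 to G#5 is 7 semitones, which makes it a diminished sixth; the second version is lower, so the direction is down.
Checking another pair — Db6 → F#5 — gives the same interval.

down a diminished sixth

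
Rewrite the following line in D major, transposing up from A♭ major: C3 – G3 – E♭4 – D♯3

A♭ major to D major up is an augmented fourth, so every note moves up by that interval.
C3 -> F#3
G3 -> C#4
Eb4 -> A4
D#3 -> G##3

F#3 C#4 A4 G##3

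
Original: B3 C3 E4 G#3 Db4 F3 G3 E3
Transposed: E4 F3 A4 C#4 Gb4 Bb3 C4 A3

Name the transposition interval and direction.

up a perfect fourth

Take the first pair: B3 → E4. B to E spans 4 letter names, so the interval is some kind of fourth.
B3 to E4 is 5 semitones, which makes it a perfect fourth; the second version is higher, so the direction is up.
Checking another pair — E3 → A3 — gives the same interval.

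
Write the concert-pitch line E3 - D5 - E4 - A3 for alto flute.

A3 G5 A4 D4

The alto flute sounds a perfect fourth below written, so the written part must be a perfect fourth above concert — transpose each note up.
E3 -> A3
D5 -> G5
E4 -> A4
A3 -> D4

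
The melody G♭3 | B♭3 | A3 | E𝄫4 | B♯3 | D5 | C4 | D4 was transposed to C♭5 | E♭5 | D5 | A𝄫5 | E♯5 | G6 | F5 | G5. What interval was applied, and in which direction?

From Gb3 to Cb5 is 11 letter names — an eleventh of some quality.
Gb3 to Cb5 is 17 semitones, which makes it a perfect eleventh; the second version is higher, so the direction is up.
Checking another pair — D4 → G5 — gives the same interval.

up a perfect eleventh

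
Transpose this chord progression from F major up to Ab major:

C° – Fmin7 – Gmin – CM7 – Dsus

Eb° Abmin7 Bbmin EbM7 Fsus

F major up to Ab major is a minor third; each chord root moves by that interval while the quality stays the same.
C°: root C up a minor third → Eb, giving Eb°.
Fmin7: root F up a minor third → Ab, giving Abmin7.
Gmin: root G up a minor third → Bb, giving Bbmin.
CM7: root C up a minor third → Eb, giving EbM7.
Dsus: root D up a minor third → F, giving Fsus.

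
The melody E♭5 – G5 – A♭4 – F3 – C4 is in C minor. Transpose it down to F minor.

Ab4 C5 Db4 Bb2 F3

From C down to F is a perfect fifth; apply that to each pitch.
Eb5 to Ab4
G5 to C5
Ab4 to Db4
F3 to Bb2
C4 to F3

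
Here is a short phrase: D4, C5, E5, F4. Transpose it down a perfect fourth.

A3 G4 B4 C4

D4 gives A3
C5 gives G4
E5 gives B4
F4 gives C4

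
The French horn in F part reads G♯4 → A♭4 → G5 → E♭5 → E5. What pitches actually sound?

C#4 Db4 C5 Ab4 A4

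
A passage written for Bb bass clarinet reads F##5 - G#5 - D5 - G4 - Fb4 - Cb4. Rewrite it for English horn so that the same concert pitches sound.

First find concert pitch: the Bb bass clarinet sounds a major ninth below written, so F##5 G#5 D5 G4 Fb4 Cb4 sounds E#4 F#4 C4 F3 Ebb3 Bbb2.
Then write for English horn: it sounds a perfect fifth below written, so the part must be a perfect fifth above concert.
E#4 → B#4
F#4 → C#5
C4 → G4
F3 → C4
Ebb3 → Bbb3
Bbb2 → Fb3

B#4 C#5 G4 C4 Bbb3 Fb3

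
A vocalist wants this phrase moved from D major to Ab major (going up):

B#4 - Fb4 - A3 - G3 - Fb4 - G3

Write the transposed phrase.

D major to Ab major up is a diminished fifth, so every note moves up by that interval.
B#4 gives F#5
Fb4 gives Cbb5
A3 gives Eb4
G3 gives Db4
Fb4 gives Cbb5
G3 gives Db4

F#5 Cbb5 Eb4 Db4 Cbb5 Db4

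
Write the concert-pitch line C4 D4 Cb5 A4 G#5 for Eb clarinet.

Written C4 sounds as Eb4 on the Eb clarinet, so concert pitches are written a minor third down.
C4 gives A3
D4 gives B3
Cb5 gives Ab4
A4 gives F#4
G#5 gives E#5

A3 B3 Ab4 F#4 E#5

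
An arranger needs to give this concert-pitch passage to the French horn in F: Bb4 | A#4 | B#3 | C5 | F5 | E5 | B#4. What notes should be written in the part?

F5 E#5 F##4 G5 C6 B5 F##5

The French horn in F sounds a perfect fifth below written, so the written part must be a perfect fifth above concert — transpose each note up.
Bb4 → F5
A#4 → E#5
B#3 → F##4
C5 → G5
F5 → C6
E5 → B5
B#4 → F##5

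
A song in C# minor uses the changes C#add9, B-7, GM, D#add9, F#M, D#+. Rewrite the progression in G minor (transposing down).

C# minor down to G minor is an augmented fourth; each chord root moves by that interval while the quality stays the same.
C#add9: root C# down an augmented fourth → G, giving Gadd9.
B-7: root B down an augmented fourth → F, giving F-7.
GM: root G down an augmented fourth → Db, giving DbM.
D#add9: root D# down an augmented fourth → A, giving Aadd9.
F#M: root F# down an augmented fourth → C, giving CM.
D#+: root D# down an augmented fourth → A, giving A+.

Gadd9 F-7 DbM Aadd9 CM A+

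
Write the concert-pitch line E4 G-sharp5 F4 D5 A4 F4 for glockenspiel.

E2 G#3 F2 D3 A2 F2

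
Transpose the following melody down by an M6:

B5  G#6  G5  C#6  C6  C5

D5 B5 Bb4 E5 Eb5 Eb4

B5 to D5
G#6 to B5
G5 to Bb4
C#6 to E5
C6 to Eb5
C5 to Eb4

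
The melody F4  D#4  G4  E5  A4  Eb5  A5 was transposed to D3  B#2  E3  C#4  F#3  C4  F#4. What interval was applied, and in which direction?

From F4 to D3 is 10 letter names — a tenth of some quality.
D3 to F4 is 15 semitones, which makes it a minor tenth; the second version is lower, so the direction is down.
Checking another pair — A5 → F#4 — gives the same interval.

down a minor tenth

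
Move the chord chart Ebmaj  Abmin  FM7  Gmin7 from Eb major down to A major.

Amaj Dmin BM7 C#min7

Eb major down to A major is a diminished fifth; each chord root moves by that interval while the quality stays the same.
Ebmaj: root Eb down a diminished fifth → A, giving Amaj.
Abmin: root Ab down a diminished fifth → D, giving Dmin.
FM7: root F down a diminished fifth → B, giving BM7.
Gmin7: root G down a diminished fifth → C#, giving C#min7.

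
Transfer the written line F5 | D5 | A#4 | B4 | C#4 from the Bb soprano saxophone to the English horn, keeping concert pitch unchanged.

Bb5 G5 D#5 E5 F#4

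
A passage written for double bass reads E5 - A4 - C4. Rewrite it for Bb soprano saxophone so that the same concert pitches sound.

F#4 B3 D3

First find concert pitch: the double bass sounds a perfect octave below written, so E5 A4 C4 sounds E4 A3 C3.
Then write for Bb soprano saxophone: it sounds a major second below written, so the part must be a major second above concert.
E4 → F#4
A3 → B3
C3 → D3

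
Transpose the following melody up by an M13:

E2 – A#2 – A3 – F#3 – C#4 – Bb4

A major thirteenth up from E2 gives C#4.
A major thirteenth up from A#2 gives F##4.
A major thirteenth up from A3 gives F#5.
F#3: a thirteenth up reaches D, and 21 semitones makes it D#5.
A major thirteenth up from C#4 gives A#5.
Bb4: a thirteenth up reaches G, and 21 semitones makes it G6.

C#4 F##4 F#5 D#5 A#5 G6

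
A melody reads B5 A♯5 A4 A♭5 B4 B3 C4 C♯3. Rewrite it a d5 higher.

B5 up a diminished fifth is F6.
A diminished fifth up from A#5 gives E6.
A4: a fifth up reaches E, and 6 semitones makes it Eb5.
A diminished fifth up from Ab5 gives Ebb6.
B4 up a diminished fifth is F5.
A diminished fifth up from B3 gives F4.
C4: a fifth up reaches G, and 6 semitones makes it Gb4.
A diminished fifth up from C#3 gives G3.

F6 E6 Eb5 Ebb6 F5 F4 Gb4 G3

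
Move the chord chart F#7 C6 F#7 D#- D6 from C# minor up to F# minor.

B7 F6 B7 G#- G6

C# minor up to F# minor is a perfect fourth; each chord root moves by that interval while the quality stays the same.
F#7: root F# up a perfect fourth → B, giving B7.
C6: root C up a perfect fourth → F, giving F6.
F#7: root F# up a perfect fourth → B, giving B7.
D#-: root D# up a perfect fourth → G#, giving G#-.
D6: root D up a perfect fourth → G, giving G6.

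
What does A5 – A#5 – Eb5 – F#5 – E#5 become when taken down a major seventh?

A5 becomes Bb4
A#5 becomes B4
Eb5 becomes Fb4
F#5 becomes G4
E#5 becomes F#4

Bb4 B4 Fb4 G4 F#4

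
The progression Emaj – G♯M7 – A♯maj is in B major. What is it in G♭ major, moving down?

B major down to G♭ major is an augmented third; each chord root moves by that interval while the quality stays the same.
Emaj: root E down an augmented third → Cb, giving Cbmaj.
G♯M7: root G♯ down an augmented third → Eb, giving EbM7.
A♯maj: root A♯ down an augmented third → F, giving Fmaj.

Cbmaj EbM7 Fmaj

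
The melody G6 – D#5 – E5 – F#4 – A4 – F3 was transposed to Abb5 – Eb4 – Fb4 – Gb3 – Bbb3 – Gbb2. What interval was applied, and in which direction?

down an augmented seventh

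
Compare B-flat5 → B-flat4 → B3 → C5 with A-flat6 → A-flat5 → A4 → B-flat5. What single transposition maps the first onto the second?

From Bb5 to Ab6 is 7 letter names — a seventh of some quality.
Bb5 to Ab6 is 10 semitones, which makes it a minor seventh; the second version is higher, so the direction is up.
Checking another pair — C5 → Bb5 — gives the same interval.

up a minor seventh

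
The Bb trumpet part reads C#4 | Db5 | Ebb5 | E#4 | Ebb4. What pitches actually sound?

Written C4 on the Bb trumpet sounds as Bb3, a major second lower; apply that shift to every note.
C#4 → B3
Db5 → Cb5
Ebb5 → Dbb5
E#4 → D#4
Ebb4 → Dbb4

B3 Cb5 Dbb5 D#4 Dbb4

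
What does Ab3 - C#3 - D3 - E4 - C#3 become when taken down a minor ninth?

G2 B#1 C#2 D#3 B#1

A minor ninth down from Ab3 gives G2.
C#3: a ninth down reaches B, and 13 semitones makes it B#1.
A minor ninth down from D3 gives C#2.
E4 down a minor ninth is D#3.
A minor ninth down from C#3 gives B#1.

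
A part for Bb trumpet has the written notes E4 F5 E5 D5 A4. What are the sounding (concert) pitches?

D4 Eb5 D5 C5 G4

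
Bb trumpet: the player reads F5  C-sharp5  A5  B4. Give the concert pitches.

The Bb trumpet sounds a major second below written, so transpose each written note down a major second.
F5 → Eb5
C#5 → B4
A5 → G5
B4 → A4

Eb5 B4 G5 A4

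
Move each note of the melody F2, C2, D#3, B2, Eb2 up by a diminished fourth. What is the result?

Bbb2 Fb2 G3 Eb3 Abb2

F2 to Bbb2
C2 to Fb2
D#3 to G3
B2 to Eb3
Eb2 to Abb2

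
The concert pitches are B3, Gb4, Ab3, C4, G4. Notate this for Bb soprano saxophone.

C#4 Ab4 Bb3 D4 A4

Written C4 sounds as Bb3 on the Bb soprano saxophone, so concert pitches are written a major second up.
B3 to C#4
Gb4 to Ab4
Ab3 to Bb3
C4 to D4
G4 to A4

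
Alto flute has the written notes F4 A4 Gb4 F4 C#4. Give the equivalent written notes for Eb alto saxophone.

A4 C#5 Bb4 A4 E#4

First find concert pitch: the alto flute sounds a perfect fourth below written, so F4 A4 Gb4 F4 C#4 sounds C4 E4 Db4 C4 G#3.
Then write for Eb alto saxophone: it sounds a major sixth below written, so the part must be a major sixth above concert.
C4 → A4
E4 → C#5
Db4 → Bb4
C4 → A4
G#3 → E#4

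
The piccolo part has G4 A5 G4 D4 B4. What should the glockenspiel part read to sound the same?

G3 A4 G3 D3 B3

First find concert pitch: the piccolo sounds a perfect octave above written, so G4 A5 G4 D4 B4 sounds G5 A6 G5 D5 B5.
Then write for glockenspiel: it sounds a perfect fifteenth above written, so the part must be a perfect fifteenth below concert.
G5 → G3
A6 → A4
G5 → G3
D5 → D3
B5 → B3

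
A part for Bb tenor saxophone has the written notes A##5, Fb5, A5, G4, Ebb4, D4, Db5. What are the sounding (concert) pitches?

G##4 Ebb4 G4 F3 Dbb3 C3 Cb4

Written C4 on the Bb tenor saxophone sounds as Bb2, a major ninth lower; apply that shift to every note.
A##5 -> G##4
Fb5 -> Ebb4
A5 -> G4
G4 -> F3
Ebb4 -> Dbb3
D4 -> C3
Db5 -> Cb4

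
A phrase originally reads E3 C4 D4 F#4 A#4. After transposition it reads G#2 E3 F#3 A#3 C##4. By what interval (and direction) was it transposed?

From E3 to G#2 is 6 letter names — a sixth of some quality.
G#2 to E3 is 8 semitones, which makes it a minor sixth; the second version is lower, so the direction is down.
Checking another pair — A#4 → C##4 — gives the same interval.

down a minor sixth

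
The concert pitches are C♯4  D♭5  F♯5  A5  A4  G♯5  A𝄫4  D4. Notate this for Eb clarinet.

A#3 Bb4 D#5 F#5 F#4 E#5 Fb4 B3

Written C4 sounds as Eb4 on the Eb clarinet, so concert pitches are written a minor third down.
C#4 to A#3
Db5 to Bb4
F#5 to D#5
A5 to F#5
A4 to F#4
G#5 to E#5
Abb4 to Fb4
D4 to B3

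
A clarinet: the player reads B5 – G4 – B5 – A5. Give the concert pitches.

Written C4 on the A clarinet sounds as A3, a minor third lower; apply that shift to every note.
B5 to G#5
G4 to E4
B5 to G#5
A5 to F#5

G#5 E4 G#5 F#5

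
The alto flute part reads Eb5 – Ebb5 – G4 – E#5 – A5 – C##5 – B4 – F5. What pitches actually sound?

The alto flute sounds a perfect fourth below written, so transpose each written note down a perfect fourth.
Eb5 becomes Bb4
Ebb5 becomes Bbb4
G4 becomes D4
E#5 becomes B#4
A5 becomes E5
C##5 becomes G##4
B4 becomes F#4
F5 becomes C5

Bb4 Bbb4 D4 B#4 E5 G##4 F#4 C5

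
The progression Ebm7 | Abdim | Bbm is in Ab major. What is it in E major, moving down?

Bm7 Edim F#m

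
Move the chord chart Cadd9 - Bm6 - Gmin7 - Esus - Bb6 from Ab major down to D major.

F#add9 E#m6 C#min7 A#sus E6

Ab major down to D major is a diminished fifth; each chord root moves by that interval while the quality stays the same.
Cadd9: root C down a diminished fifth → F#, giving F#add9.
Bm6: root B down a diminished fifth → E#, giving E#m6.
Gmin7: root G down a diminished fifth → C#, giving C#min7.
Esus: root E down a diminished fifth → A#, giving A#sus.
Bb6: root Bb down a diminished fifth → E, giving E6.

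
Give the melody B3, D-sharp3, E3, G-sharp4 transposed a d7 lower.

C##3 E##2 F##2 A##3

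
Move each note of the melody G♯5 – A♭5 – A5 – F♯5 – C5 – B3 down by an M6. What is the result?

G#5: a sixth down reaches B, and 9 semitones makes it B4.
Ab5 down a major sixth is Cb5.
A5 down a major sixth is C5.
A major sixth down from F#5 gives A4.
C5 down a major sixth is Eb4.
B3: a sixth down reaches D, and 9 semitones makes it D3.

B4 Cb5 C5 A4 Eb4 D3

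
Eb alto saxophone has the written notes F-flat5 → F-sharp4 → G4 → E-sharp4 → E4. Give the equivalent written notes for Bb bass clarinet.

Bbb5 B4 C5 A#4 A4

First find concert pitch: the Eb alto saxophone sounds a major sixth below written, so F-flat5 F-sharp4 G4 E-sharp4 E4 sounds Abb4 A3 Bb3 G#3 G3.
Then write for Bb bass clarinet: it sounds a major ninth below written, so the part must be a major ninth above concert.
Abb4 → Bbb5
A3 → B4
Bb3 → C5
G#3 → A#4
G3 → A4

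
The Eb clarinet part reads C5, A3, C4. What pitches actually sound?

Eb5 C4 Eb4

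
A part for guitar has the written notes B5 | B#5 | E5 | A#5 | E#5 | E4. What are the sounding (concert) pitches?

B4 B#4 E4 A#4 E#4 E3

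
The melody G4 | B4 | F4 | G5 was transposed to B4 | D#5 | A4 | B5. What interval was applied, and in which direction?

up a major third

From G4 to B4 is 3 letter names — a third of some quality.
G4 to B4 is 4 semitones, which makes it a major third; the second version is higher, so the direction is up.
Checking another pair — G5 → B5 — gives the same interval.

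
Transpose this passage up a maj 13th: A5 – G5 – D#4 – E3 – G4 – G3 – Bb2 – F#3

F#7 E7 B#5 C#5 E6 E5 G4 D#5

A5 up a major thirteenth is F#7.
A major thirteenth up from G5 gives E7.
D#4 up a major thirteenth is B#5.
A major thirteenth up from E3 gives C#5.
G4 up a major thirteenth is E6.
A major thirteenth up from G3 gives E5.
A major thirteenth up from Bb2 gives G4.
F#3 up a major thirteenth is D#5.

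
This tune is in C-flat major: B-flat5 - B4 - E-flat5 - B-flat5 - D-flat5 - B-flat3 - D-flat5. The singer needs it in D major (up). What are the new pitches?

C#6 C##5 F#5 C#6 E5 C#4 E5

C-flat major to D major up is an augmented second, so every note moves up by that interval.
Bb5 -> C#6
B4 -> C##5
Eb5 -> F#5
Bb5 -> C#6
Db5 -> E5
Bb3 -> C#4
Db5 -> E5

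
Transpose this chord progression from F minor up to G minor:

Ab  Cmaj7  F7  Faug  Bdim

F minor up to G minor is a major second; each chord root moves by that interval while the quality stays the same.
Ab: root Ab up a major second → Bb, giving Bb.
Cmaj7: root C up a major second → D, giving Dmaj7.
F7: root F up a major second → G, giving G7.
Faug: root F up a major second → G, giving Gaug.
Bdim: root B up a major second → C#, giving C#dim.

Bb Dmaj7 G7 Gaug C#dim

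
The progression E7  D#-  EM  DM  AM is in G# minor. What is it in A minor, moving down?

F7 E- FM EbM BbM

G# minor down to A minor is a major seventh; each chord root moves by that interval while the quality stays the same.
E7: root E down a major seventh → F, giving F7.
D#-: root D# down a major seventh → E, giving E-.
EM: root E down a major seventh → F, giving FM.
DM: root D down a major seventh → Eb, giving EbM.
AM: root A down a major seventh → Bb, giving BbM.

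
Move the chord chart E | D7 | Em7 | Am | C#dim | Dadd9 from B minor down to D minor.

B minor down to D minor is a major sixth; each chord root moves by that interval while the quality stays the same.
E: root E down a major sixth → G, giving G.
D7: root D down a major sixth → F, giving F7.
Em7: root E down a major sixth → G, giving Gm7.
Am: root A down a major sixth → C, giving Cm.
C#dim: root C# down a major sixth → E, giving Edim.
Dadd9: root D down a major sixth → F, giving Fadd9.

G F7 Gm7 Cm Edim Fadd9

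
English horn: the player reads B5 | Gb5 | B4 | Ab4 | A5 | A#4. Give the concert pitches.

E5 Cb5 E4 Db4 D5 D#4

The English horn sounds a perfect fifth below written, so transpose each written note down a perfect fifth.
B5 to E5
Gb5 to Cb5
B4 to E4
Ab4 to Db4
A5 to D5
A#4 to D#4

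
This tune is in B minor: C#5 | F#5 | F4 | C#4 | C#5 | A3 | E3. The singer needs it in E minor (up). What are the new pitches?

B minor to E minor up is a perfect fourth, so every note moves up by that interval.
C#5 to F#5
F#5 to B5
F4 to Bb4
C#4 to F#4
C#5 to F#5
A3 to D4
E3 to A3

F#5 B5 Bb4 F#4 F#5 D4 A3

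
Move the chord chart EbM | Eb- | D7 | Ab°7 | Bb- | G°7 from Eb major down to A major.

Eb major down to A major is a diminished fifth; each chord root moves by that interval while the quality stays the same.
EbM: root Eb down a diminished fifth → A, giving AM.
Eb-: root Eb down a diminished fifth → A, giving A-.
D7: root D down a diminished fifth → G#, giving G#7.
Ab°7: root Ab down a diminished fifth → D, giving D°7.
Bb-: root Bb down a diminished fifth → E, giving E-.
G°7: root G down a diminished fifth → C#, giving C#°7.

AM A- G#7 D°7 E- C#°7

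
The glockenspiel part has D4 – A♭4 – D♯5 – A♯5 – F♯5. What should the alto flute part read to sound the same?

First find concert pitch: the glockenspiel sounds a perfect fifteenth above written, so D4 A♭4 D♯5 A♯5 F♯5 sounds D6 Ab6 D#7 A#7 F#7.
Then write for alto flute: it sounds a perfect fourth below written, so the part must be a perfect fourth above concert.
D6 → G6
Ab6 → Db7
D#7 → G#7
A#7 → D#8
F#7 → B7

G6 Db7 G#7 D#8 B7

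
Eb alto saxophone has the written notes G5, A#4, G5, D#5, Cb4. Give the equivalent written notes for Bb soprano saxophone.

First find concert pitch: the Eb alto saxophone sounds a major sixth below written, so G5 A#4 G5 D#5 Cb4 sounds Bb4 C#4 Bb4 F#4 Ebb3.
Then write for Bb soprano saxophone: it sounds a major second below written, so the part must be a major second above concert.
Bb4 → C5
C#4 → D#4
Bb4 → C5
F#4 → G#4
Ebb3 → Fb3

C5 D#4 C5 G#4 Fb3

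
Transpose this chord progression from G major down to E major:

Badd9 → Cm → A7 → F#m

G major down to E major is a minor third; each chord root moves by that interval while the quality stays the same.
Badd9: root B down a minor third → G#, giving G#add9.
Cm: root C down a minor third → A, giving Am.
A7: root A down a minor third → F#, giving F#7.
F#m: root F# down a minor third → D#, giving D#m.

G#add9 Am F#7 D#m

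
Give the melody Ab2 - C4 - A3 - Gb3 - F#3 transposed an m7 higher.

Gb3 Bb4 G4 Fb4 E4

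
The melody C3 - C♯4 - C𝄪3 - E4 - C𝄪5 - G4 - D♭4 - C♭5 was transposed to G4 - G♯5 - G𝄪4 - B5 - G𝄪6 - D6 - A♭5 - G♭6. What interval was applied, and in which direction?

Take the first pair: C3 → G4. C to G spans 12 letter names, so the interval is some kind of twelfth.
C3 to G4 is 19 semitones, which makes it a perfect twelfth; the second version is higher, so the direction is up.
Checking another pair — Cb5 → Gb6 — gives the same interval.

up a perfect twelfth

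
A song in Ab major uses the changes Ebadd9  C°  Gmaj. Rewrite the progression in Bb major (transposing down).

Fadd9 D° Amaj

Ab major down to Bb major is a minor seventh; each chord root moves by that interval while the quality stays the same.
Ebadd9: root Eb down a minor seventh → F, giving Fadd9.
C°: root C down a minor seventh → D, giving D°.
Gmaj: root G down a minor seventh → A, giving Amaj.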